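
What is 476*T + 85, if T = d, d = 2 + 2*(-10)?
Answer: -8483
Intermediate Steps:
d = -18 (d = 2 - 20 = -18)
T = -18
476*T + 85 = 476*(-18) + 85 = -8568 + 85 = -8483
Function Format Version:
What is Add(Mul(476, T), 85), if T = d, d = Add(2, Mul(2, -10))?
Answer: -8483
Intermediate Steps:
d = -18 (d = Add(2, -20) = -18)
T = -18
Add(Mul(476, T), 85) = Add(Mul(476, -18), 85) = Add(-8568, 85) = -8483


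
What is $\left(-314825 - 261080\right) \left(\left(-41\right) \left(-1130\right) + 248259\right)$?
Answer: $-169655278045$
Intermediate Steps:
$\left(-314825 - 261080\right) \left(\left(-41\right) \left(-1130\right) + 248259\right) = - 575905 \left(46330 + 248259\right) = \left(-575905\right) 294589 = -169655278045$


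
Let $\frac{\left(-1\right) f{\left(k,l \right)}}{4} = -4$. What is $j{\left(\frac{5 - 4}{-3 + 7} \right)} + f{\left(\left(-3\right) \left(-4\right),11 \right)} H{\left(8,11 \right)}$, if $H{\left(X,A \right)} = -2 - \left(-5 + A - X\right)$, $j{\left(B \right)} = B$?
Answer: $\frac{1}{4} \approx 0.25$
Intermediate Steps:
$f{\left(k,l \right)} = 16$ ($f{\left(k,l \right)} = \left(-4\right) \left(-4\right) = 16$)
$H{\left(X,A \right)} = 3 + X - A$ ($H{\left(X,A \right)} = -2 + \left(5 + X - A\right) = 3 + X - A$)
$j{\left(\frac{5 - 4}{-3 + 7} \right)} + f{\left(\left(-3\right) \left(-4\right),11 \right)} H{\left(8,11 \right)} = \frac{5 - 4}{-3 + 7} + 16 \left(3 + 8 - 11\right) = 1 \cdot \frac{1}{4} + 16 \left(3 + 8 - 11\right) = 1 \cdot \frac{1}{4} + 16 \cdot 0 = \frac{1}{4} + 0 = \frac{1}{4}$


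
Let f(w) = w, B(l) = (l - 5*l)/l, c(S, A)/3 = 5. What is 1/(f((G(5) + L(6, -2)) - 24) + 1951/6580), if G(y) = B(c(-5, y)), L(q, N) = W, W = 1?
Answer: -6580/175709 ≈ -0.037448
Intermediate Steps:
L(q, N) = 1
c(S, A) = 15 (c(S, A) = 3*5 = 15)
B(l) = -4 (B(l) = (-4*l)/l = -4)
G(y) = -4
1/(f((G(5) + L(6, -2)) - 24) + 1951/6580) = 1/(((-4 + 1) - 24) + 1951/6580) = 1/((-3 - 24) + 1951*(1/6580)) = 1/(-27 + 1951/6580) = 1/(-175709/6580) = -6580/175709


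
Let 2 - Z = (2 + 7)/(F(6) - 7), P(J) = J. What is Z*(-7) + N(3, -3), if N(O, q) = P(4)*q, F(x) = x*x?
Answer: -691/29 ≈ -23.828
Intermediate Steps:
F(x) = x²
Z = 49/29 (Z = 2 - (2 + 7)/(6² - 7) = 2 - 9/(36 - 7) = 2 - 9/29 = 49/29 ≈ 1.6897)
N(O, q) = 4*q
Z*(-7) + N(3, -3) = (49/29)*(-7) + 4*(-3) = -343/29 - 12 = -691/29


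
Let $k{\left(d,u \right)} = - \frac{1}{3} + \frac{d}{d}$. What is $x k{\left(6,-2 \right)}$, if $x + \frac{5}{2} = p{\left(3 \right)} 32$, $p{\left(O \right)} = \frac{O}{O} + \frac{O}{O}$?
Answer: $41$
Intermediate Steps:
$k{\left(d,u \right)} = \frac{2}{3}$ ($k{\left(d,u \right)} = \left(-1\right) \frac{1}{3} + 1 = - \frac{1}{3} + 1 = \frac{2}{3}$)
$p{\left(O \right)} = 2$ ($p{\left(O \right)} = 1 + 1 = 2$)
$x = \frac{123}{2}$ ($x = - \frac{5}{2} + 2 \cdot 32 = - \frac{5}{2} + 64 = \frac{123}{2} \approx 61.5$)
$x k{\left(6,-2 \right)} = \frac{123}{2} \cdot \frac{2}{3} = 41$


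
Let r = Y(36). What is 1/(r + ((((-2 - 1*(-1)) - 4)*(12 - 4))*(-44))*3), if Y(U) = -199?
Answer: 1/5081 ≈ 0.00019681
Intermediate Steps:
r = -199
1/(r + ((((-2 - 1*(-1)) - 4)*(12 - 4))*(-44))*3) = 1/(-199 + ((((-2 - 1*(-1)) - 4)*(12 - 4))*(-44))*3) = 1/(-199 + ((((-2 + 1) - 4)*8)*(-44))*3) = 1/(-199 + (((-1 - 4)*8)*(-44))*3) = 1/(-199 + (-5*8*(-44))*3) = 1/(-199 - 40*(-44)*3) = 1/(-199 + 1760*3) = 1/(-199 + 5280) = 1/5081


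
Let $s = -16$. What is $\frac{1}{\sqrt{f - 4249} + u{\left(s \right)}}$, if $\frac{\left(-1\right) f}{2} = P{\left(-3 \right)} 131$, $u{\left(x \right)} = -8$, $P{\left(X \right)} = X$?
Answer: $- \frac{8}{3527} - \frac{i \sqrt{3463}}{3527} \approx -0.0022682 - 0.016685 i$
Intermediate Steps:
$f = 786$ ($f = - 2 \left(\left(-3\right) 131\right) = \left(-2\right) \left(-393\right) = 786$)
$\frac{1}{\sqrt{f - 4249} + u{\left(s \right)}} = \frac{1}{\sqrt{786 - 4249} - 8} = \frac{1}{\sqrt{-3463} - 8} = \frac{1}{i \sqrt{3463} - 8} = \frac{1}{-8 + i \sqrt{3463}}$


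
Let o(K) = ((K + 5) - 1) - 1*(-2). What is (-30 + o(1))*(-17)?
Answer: 391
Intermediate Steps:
o(K) = 6 + K (o(K) = ((5 + K) - 1) + 2 = (4 + K) + 2 = 6 + K)
(-30 + o(1))*(-17) = (-30 + (6 + 1))*(-17) = (-30 + 7)*(-17) = -23*(-17) = 391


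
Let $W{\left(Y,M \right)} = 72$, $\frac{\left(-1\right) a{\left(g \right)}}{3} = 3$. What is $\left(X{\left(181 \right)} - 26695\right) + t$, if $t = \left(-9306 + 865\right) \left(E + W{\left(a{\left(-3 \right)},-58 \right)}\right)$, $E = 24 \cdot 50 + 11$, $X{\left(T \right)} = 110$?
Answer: $-10856388$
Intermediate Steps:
$a{\left(g \right)} = -9$ ($a{\left(g \right)} = \left(-3\right) 3 = -9$)
$E = 1211$ ($E = 1200 + 11 = 1211$)
$t = -10829803$ ($t = \left(-9306 + 865\right) \left(1211 + 72\right) = \left(-8441\right) 1283 = -10829803$)
$\left(X{\left(181 \right)} - 26695\right) + t = \left(110 - 26695\right) - 10829803 = -26585 - 10829803 = -10856388$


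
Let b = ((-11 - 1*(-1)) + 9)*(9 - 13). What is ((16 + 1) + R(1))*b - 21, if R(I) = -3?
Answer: 35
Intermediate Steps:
b = 4 (b = ((-11 + 1) + 9)*(-4) = (-10 + 9)*(-4) = -1*(-4) = 4)
((16 + 1) + R(1))*b - 21 = ((16 + 1) - 3)*4 - 21 = (17 - 3)*4 - 21 = 14*4 - 21 = 56 - 21 = 35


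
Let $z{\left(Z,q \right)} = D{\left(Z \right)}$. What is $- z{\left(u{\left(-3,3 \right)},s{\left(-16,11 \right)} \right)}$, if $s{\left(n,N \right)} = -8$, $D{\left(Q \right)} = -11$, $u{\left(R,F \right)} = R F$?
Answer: $11$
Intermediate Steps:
$u{\left(R,F \right)} = F R$
$z{\left(Z,q \right)} = -11$
$- z{\left(u{\left(-3,3 \right)},s{\left(-16,11 \right)} \right)} = \left(-1\right) \left(-11\right) = 11$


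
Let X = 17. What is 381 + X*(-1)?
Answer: 364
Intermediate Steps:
381 + X*(-1) = 381 + 17*(-1) = 381 - 17 = 364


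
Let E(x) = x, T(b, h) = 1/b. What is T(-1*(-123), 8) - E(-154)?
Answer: 18943/123 ≈ 154.01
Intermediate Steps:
T(-1*(-123), 8) - E(-154) = 1/(-1*(-123)) - 1*(-154) = 1/123 + 154 = 18943/123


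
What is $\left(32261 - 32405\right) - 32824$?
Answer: $-32968$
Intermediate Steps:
$\left(32261 - 32405\right) - 32824 = -144 - 32824 = -32968$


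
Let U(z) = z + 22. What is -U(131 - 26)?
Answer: -127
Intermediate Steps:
U(z) = 22 + z
-U(131 - 26) = -(22 + (131 - 26)) = -(22 + 105) = -1*127 = -127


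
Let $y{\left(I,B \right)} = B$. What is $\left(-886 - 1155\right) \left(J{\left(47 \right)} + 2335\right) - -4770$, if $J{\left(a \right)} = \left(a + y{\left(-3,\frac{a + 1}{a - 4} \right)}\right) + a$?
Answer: $- \frac{213069185}{43} \approx -4.9551 \cdot 10^{6}$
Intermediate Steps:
$J{\left(a \right)} = 2 a + \frac{1 + a}{-4 + a}$ ($J{\left(a \right)} = \left(a + \frac{a + 1}{a - 4}\right) + a = \left(a + \frac{1 + a}{-4 + a}\right) + a = 2 a + \frac{1 + a}{-4 + a}$)
$\left(-886 - 1155\right) \left(J{\left(47 \right)} + 2335\right) - -4770 = \left(-886 - 1155\right) \left(\frac{1 + 47 + 2 \cdot 47 \left(-4 + 47\right)}{-4 + 47} + 2335\right) - -4770 = - 2041 \left(\frac{1 + 47 + 2 \cdot 47 \cdot 43}{43} + 2335\right) + 4770 = - 2041 \left(\frac{1 + 47 + 4042}{43} + 2335\right) + 4770 = - 2041 \left(\frac{1}{43} \cdot 4090 + 2335\right) + 4770 = - 2041 \left(\frac{4090}{43} + 2335\right) + 4770 = \left(-2041\right) \frac{104495}{43} + 4770 = - \frac{213274295}{43} + 4770 = - \frac{213069185}{43}$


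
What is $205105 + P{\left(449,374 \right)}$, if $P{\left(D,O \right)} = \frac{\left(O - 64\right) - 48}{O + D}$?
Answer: $\frac{168801677}{823} \approx 2.0511 \cdot 10^{5}$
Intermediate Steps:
$P{\left(D,O \right)} = \frac{-112 + O}{D + O}$ ($P{\left(D,O \right)} = \frac{\left(-64 + O\right) - 48}{D + O} = \frac{-112 + O}{D + O}$)
$205105 + P{\left(449,374 \right)} = 205105 + \frac{-112 + 374}{449 + 374} = 205105 + \frac{1}{823} \cdot 262 = 205105 + \frac{262}{823} = \frac{168801677}{823}$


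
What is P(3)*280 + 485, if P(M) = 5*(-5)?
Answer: -6515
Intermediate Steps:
P(M) = -25
P(3)*280 + 485 = -25*280 + 485 = -7000 + 485 = -6515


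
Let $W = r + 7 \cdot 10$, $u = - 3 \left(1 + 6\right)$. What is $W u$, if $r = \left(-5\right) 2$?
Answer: $-1260$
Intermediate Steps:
$r = -10$
$u = -21$ ($u = \left(-3\right) 7 = -21$)
$W = 60$ ($W = -10 + 7 \cdot 10 = -10 + 70 = 60$)
$W u = 60 \left(-21\right) = -1260$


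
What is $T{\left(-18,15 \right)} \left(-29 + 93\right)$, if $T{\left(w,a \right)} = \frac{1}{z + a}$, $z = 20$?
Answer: $\frac{64}{35} \approx 1.8286$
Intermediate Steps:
$T{\left(w,a \right)} = \frac{1}{20 + a}$
$T{\left(-18,15 \right)} \left(-29 + 93\right) = \frac{-29 + 93}{20 + 15} = \frac{1}{35} \cdot 64 = \frac{64}{35}$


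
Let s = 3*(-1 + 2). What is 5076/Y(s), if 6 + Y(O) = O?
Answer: -1692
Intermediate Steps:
s = 3 (s = 3*1 = 3)
Y(O) = -6 + O
5076/Y(s) = 5076/(-6 + 3) = 5076/(-3) = 5076*(-⅓) = -1692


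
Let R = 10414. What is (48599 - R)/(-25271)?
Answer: -38185/25271 ≈ -1.5110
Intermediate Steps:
(48599 - R)/(-25271) = (48599 - 1*10414)/(-25271) = (48599 - 10414)*(-1/25271) = 38185*(-1/25271) = -38185/25271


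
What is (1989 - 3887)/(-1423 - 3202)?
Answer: 1898/4625 ≈ 0.41038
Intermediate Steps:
(1989 - 3887)/(-1423 - 3202) = -1898/(-4625) = -1898*(-1/4625) = 1898/4625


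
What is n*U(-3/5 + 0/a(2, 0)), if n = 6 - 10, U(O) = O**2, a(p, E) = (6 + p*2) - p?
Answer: -36/25 ≈ -1.4400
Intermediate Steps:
a(p, E) = 6 + p (a(p, E) = (6 + 2*p) - p = 6 + p)
n = -4
n*U(-3/5 + 0/a(2, 0)) = -4*(-3/5 + 0/(6 + 2))**2 = -4*(-3*1/5 + 0/8)**2 = -4*(-3/5 + 0*(1/8))**2 = -4*(-3/5 + 0)**2 = -4*(-3/5)**2 = -4*9/25 = -36/25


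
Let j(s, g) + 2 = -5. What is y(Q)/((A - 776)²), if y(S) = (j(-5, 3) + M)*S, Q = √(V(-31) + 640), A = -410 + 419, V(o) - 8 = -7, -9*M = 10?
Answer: -73*√641/5294601 ≈ -0.00034908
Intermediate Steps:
M = -10/9 (M = -⅑*10 = -10/9 ≈ -1.1111)
V(o) = 1 (V(o) = 8 - 7 = 1)
A = 9
j(s, g) = -7 (j(s, g) = -2 - 5 = -7)
Q = √641 (Q = √(1 + 640) = √641 ≈ 25.318)
y(S) = -73*S/9 (y(S) = (-7 - 10/9)*S = -73*S/9)
y(Q)/((A - 776)²) = (-73*√641/9)/((9 - 776)²) = (-73*√641/9)/((-767)²) = -73*√641/9/588289 = -73*√641/9*(1/588289) = -73*√641/5294601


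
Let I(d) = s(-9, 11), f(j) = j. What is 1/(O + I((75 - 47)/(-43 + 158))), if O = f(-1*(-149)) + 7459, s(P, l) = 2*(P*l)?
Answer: 1/7410 ≈ 0.00013495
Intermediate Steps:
s(P, l) = 2*P*l
I(d) = -198 (I(d) = 2*(-9)*11 = -198)
O = 7608 (O = -1*(-149) + 7459 = 149 + 7459 = 7608)
1/(O + I((75 - 47)/(-43 + 158))) = 1/(7608 - 198) = 1/7410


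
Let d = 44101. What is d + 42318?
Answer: 86419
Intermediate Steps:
d + 42318 = 44101 + 42318 = 86419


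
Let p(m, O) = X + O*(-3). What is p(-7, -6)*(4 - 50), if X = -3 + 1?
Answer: -736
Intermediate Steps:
X = -2
p(m, O) = -2 - 3*O (p(m, O) = -2 + O*(-3) = -2 - 3*O)
p(-7, -6)*(4 - 50) = (-2 - 3*(-6))*(4 - 50) = (-2 + 18)*(-46) = 16*(-46) = -736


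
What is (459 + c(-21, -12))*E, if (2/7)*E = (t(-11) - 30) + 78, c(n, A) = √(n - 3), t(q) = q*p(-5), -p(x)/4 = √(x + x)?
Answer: 14*(12 + 11*I*√10)*(459 + 2*I*√6) ≈ 74726.0 + 2.2435e+5*I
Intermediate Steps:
p(x) = -4*√2*√x (p(x) = -4*√(x + x) = -4*√2*√x)
t(q) = -4*I*q*√10 (t(q) = q*(-4*√2*√(-5)) = q*(-4*√2*I*√5) = q*(-4*I*√10) = -4*I*q*√10)
c(n, A) = √(-3 + n)
E = 168 + 154*I*√10 (E = 7*((-4*I*(-11)*√10 - 30) + 78)/2 = 7*((44*I*√10 - 30) + 78)/2 = 7*((-30 + 44*I*√10) + 78)/2 = 7*(48 + 44*I*√10)/2 = 168 + 154*I*√10 ≈ 168.0 + 486.99*I)
(459 + c(-21, -12))*E = (459 + √(-3 - 21))*(168 + 154*I*√10) = (459 + √(-24))*(168 + 154*I*√10) = (459 + 2*I*√6)*(168 + 154*I*√10) = (168 + 154*I*√10)*(459 + 2*I*√6)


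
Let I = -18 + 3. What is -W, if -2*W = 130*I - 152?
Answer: -1051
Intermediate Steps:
I = -15
W = 1051 (W = -(130*(-15) - 152)/2 = -(-1950 - 152)/2 = -½*(-2102) = 1051)
-W = -1*1051 = -1051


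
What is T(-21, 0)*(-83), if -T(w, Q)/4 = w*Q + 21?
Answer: 6972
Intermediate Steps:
T(w, Q) = -84 - 4*Q*w (T(w, Q) = -4*(w*Q + 21) = -4*(Q*w + 21) = -4*(21 + Q*w) = -84 - 4*Q*w)
T(-21, 0)*(-83) = (-84 - 4*0*(-21))*(-83) = (-84 + 0)*(-83) = -84*(-83) = 6972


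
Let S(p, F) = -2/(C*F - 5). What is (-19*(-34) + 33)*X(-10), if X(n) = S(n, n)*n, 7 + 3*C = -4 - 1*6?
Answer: 8148/31 ≈ 262.84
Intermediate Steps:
C = -17/3 (C = -7/3 + (-4 - 1*6)/3 = -7/3 + (-4 - 6)/3 = -7/3 + (⅓)*(-10) = -7/3 - 10/3 = -17/3 ≈ -5.6667)
S(p, F) = -2/(-5 - 17*F/3) (S(p, F) = -2/(-17*F/3 - 5) = -2/(-5 - 17*F/3))
X(n) = 6*n/(15 + 17*n) (X(n) = (6/(15 + 17*n))*n = 6*n/(15 + 17*n))
(-19*(-34) + 33)*X(-10) = (-19*(-34) + 33)*(6*(-10)/(15 + 17*(-10))) = (646 + 33)*(6*(-10)/(15 - 170)) = 679*(6*(-10)/(-155)) = 679*(6*(-10)*(-1/155)) = 679*(12/31) = 8148/31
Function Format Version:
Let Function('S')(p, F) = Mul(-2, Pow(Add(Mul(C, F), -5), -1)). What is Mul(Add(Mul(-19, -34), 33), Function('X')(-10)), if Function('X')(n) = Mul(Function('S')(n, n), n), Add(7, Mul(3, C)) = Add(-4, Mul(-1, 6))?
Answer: Rational(8148, 31) ≈ 262.84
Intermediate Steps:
C = Rational(-17, 3) (C = Add(Rational(-7, 3), Mul(Rational(1, 3), Add(-4, Mul(-1, 6)))) = Add(Rational(-7, 3), Mul(Rational(1, 3), Add(-4, -6))) = Add(Rational(-7, 3), Mul(Rational(1, 3), -10)) = Add(Rational(-7, 3), Rational(-10, 3)) = Rational(-17, 3) ≈ -5.6667)
Function('S')(p, F) = Mul(-2, Pow(Add(-5, Mul(Rational(-17, 3), F)), -1)) (Function('S')(p, F) = Mul(-2, Pow(Add(Mul(Rational(-17, 3), F), -5), -1)) = Mul(-2, Pow(Add(-5, Mul(Rational(-17, 3), F)), -1)))
Function('X')(n) = Mul(6, n, Pow(Add(15, Mul(17, n)), -1)) (Function('X')(n) = Mul(Mul(6, Pow(Add(15, Mul(17, n)), -1)), n) = Mul(6, n, Pow(Add(15, Mul(17, n)), -1)))
Mul(Add(Mul(-19, -34), 33), Function('X')(-10)) = Mul(Add(Mul(-19, -34), 33), Mul(6, -10, Pow(Add(15, Mul(17, -10)), -1))) = Mul(Add(646, 33), Mul(6, -10, Pow(Add(15, -170), -1))) = Mul(679, Mul(6, -10, Pow(-155, -1))) = Mul(679, Mul(6, -10, Rational(-1, 155))) = Mul(679, Rational(12, 31)) = Rational(8148, 31)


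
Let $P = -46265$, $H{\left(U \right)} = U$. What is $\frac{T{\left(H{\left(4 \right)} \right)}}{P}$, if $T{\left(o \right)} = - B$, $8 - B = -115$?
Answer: $\frac{123}{46265} \approx 0.0026586$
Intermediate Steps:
$B = 123$ ($B = 8 - -115 = 8 + 115 = 123$)
$T{\left(o \right)} = -123$ ($T{\left(o \right)} = \left(-1\right) 123 = -123$)
$\frac{T{\left(H{\left(4 \right)} \right)}}{P} = - \frac{123}{-46265} = \left(-123\right) \left(- \frac{1}{46265}\right) = \frac{123}{46265}$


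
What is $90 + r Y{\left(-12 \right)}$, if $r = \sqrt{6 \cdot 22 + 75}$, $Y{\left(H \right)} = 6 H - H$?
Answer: $90 - 180 \sqrt{23} \approx -773.25$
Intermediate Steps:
$Y{\left(H \right)} = 5 H$
$r = 3 \sqrt{23}$ ($r = \sqrt{132 + 75} = \sqrt{207} = 3 \sqrt{23} \approx 14.387$)
$90 + r Y{\left(-12 \right)} = 90 + 3 \sqrt{23} \cdot 5 \left(-12\right) = 90 + 3 \sqrt{23} \left(-60\right) = 90 - 180 \sqrt{23}$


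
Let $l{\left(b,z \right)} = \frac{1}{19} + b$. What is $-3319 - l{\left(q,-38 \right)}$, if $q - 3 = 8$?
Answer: $- \frac{63271}{19} \approx -3330.1$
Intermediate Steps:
$q = 11$ ($q = 3 + 8 = 11$)
$l{\left(b,z \right)} = \frac{1}{19} + b$
$-3319 - l{\left(q,-38 \right)} = -3319 - \left(\frac{1}{19} + 11\right) = -3319 - \frac{210}{19} = - \frac{63271}{19}$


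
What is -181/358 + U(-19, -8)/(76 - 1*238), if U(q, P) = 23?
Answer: -9389/14499 ≈ -0.64756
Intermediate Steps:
-181/358 + U(-19, -8)/(76 - 1*238) = -181/358 + 23/(76 - 1*238) = -181*1/358 + 23/(76 - 238) = -181/358 + 23/(-162) = -181/358 + 23*(-1/162) = -181/358 - 23/162 = -9389/14499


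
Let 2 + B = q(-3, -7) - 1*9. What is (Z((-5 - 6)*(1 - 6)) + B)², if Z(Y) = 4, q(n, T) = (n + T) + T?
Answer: 576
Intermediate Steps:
q(n, T) = n + 2*T (q(n, T) = (T + n) + T = n + 2*T)
B = -28 (B = -2 + ((-3 + 2*(-7)) - 1*9) = -2 + ((-3 - 14) - 9) = -2 + (-17 - 9) = -2 - 26 = -28)
(Z((-5 - 6)*(1 - 6)) + B)² = (4 - 28)² = (-24)² = 576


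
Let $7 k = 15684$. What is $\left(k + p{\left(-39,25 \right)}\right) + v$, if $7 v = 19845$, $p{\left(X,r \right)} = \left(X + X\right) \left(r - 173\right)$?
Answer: $\frac{116337}{7} \approx 16620.0$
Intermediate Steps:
$k = \frac{15684}{7}$ ($k = \frac{1}{7} \cdot 15684 = \frac{15684}{7} \approx 2240.6$)
$p{\left(X,r \right)} = 2 X \left(-173 + r\right)$
$v = 2835$ ($v = \frac{1}{7} \cdot 19845 = 2835$)
$\left(k + p{\left(-39,25 \right)}\right) + v = \left(\frac{15684}{7} + 2 \left(-39\right) \left(-173 + 25\right)\right) + 2835 = \left(\frac{15684}{7} + 2 \left(-39\right) \left(-148\right)\right) + 2835 = \left(\frac{15684}{7} + 11544\right) + 2835 = \frac{96492}{7} + 2835 = \frac{116337}{7}$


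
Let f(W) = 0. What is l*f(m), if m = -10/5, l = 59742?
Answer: 0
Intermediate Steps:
m = -2 (m = -10*⅕ = -2)
l*f(m) = 59742*0 = 0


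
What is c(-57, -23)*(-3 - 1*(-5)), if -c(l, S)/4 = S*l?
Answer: -10488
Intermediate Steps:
c(l, S) = -4*S*l
c(-57, -23)*(-3 - 1*(-5)) = (-4*(-23)*(-57))*(-3 - 1*(-5)) = -5244*(-3 + 5) = -5244*2 = -10488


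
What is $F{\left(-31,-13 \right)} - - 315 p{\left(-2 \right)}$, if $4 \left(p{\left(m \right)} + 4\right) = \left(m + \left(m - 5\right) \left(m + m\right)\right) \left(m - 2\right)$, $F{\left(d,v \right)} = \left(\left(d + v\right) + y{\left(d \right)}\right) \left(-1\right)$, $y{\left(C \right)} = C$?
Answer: $-9375$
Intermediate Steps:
$F{\left(d,v \right)} = - v - 2 d$ ($F{\left(d,v \right)} = \left(\left(d + v\right) + d\right) \left(-1\right) = \left(v + 2 d\right) \left(-1\right) = - v - 2 d$)
$p{\left(m \right)} = -4 + \frac{\left(-2 + m\right) \left(m + 2 m \left(-5 + m\right)\right)}{4}$ ($p{\left(m \right)} = -4 + \frac{\left(m + \left(m - 5\right) \left(m + m\right)\right) \left(m - 2\right)}{4} = -4 + \frac{\left(m + \left(-5 + m\right) 2 m\right) \left(-2 + m\right)}{4} = -4 + \frac{\left(m + 2 m \left(-5 + m\right)\right) \left(-2 + m\right)}{4} = -4 + \frac{\left(-2 + m\right) \left(m + 2 m \left(-5 + m\right)\right)}{4}$)
$F{\left(-31,-13 \right)} - - 315 p{\left(-2 \right)} = \left(\left(-1\right) \left(-13\right) - -62\right) - - 315 \left(-4 + \frac{\left(-2\right)^{3}}{2} - \frac{13 \left(-2\right)^{2}}{4} + \frac{9}{2} \left(-2\right)\right) = \left(13 + 62\right) - - 315 \left(-4 + \frac{1}{2} \left(-8\right) - 13 - 9\right) = 75 - - 315 \left(-4 - 4 - 13 - 9\right) = 75 - \left(-315\right) \left(-30\right) = 75 - 9450 = -9375$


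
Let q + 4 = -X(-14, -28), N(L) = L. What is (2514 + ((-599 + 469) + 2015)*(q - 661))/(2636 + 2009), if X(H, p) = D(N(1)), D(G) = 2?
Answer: -1254781/4645 ≈ -270.14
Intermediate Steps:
X(H, p) = 2
q = -6 (q = -4 - 1*2 = -4 - 2 = -6)
(2514 + ((-599 + 469) + 2015)*(q - 661))/(2636 + 2009) = (2514 + ((-599 + 469) + 2015)*(-6 - 661))/(2636 + 2009) = (2514 + (-130 + 2015)*(-667))/4645 = (2514 + 1885*(-667))*(1/4645) = (2514 - 1257295)*(1/4645) = -1254781*1/4645 = -1254781/4645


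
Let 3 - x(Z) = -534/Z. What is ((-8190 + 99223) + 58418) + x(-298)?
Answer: 22268379/149 ≈ 1.4945e+5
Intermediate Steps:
x(Z) = 3 + 534/Z (x(Z) = 3 - (-534)/Z = 3 + 534/Z)
((-8190 + 99223) + 58418) + x(-298) = ((-8190 + 99223) + 58418) + (3 + 534/(-298)) = (91033 + 58418) + (3 + 534*(-1/298)) = 149451 + (3 - 267/149) = 149451 + 180/149 = 22268379/149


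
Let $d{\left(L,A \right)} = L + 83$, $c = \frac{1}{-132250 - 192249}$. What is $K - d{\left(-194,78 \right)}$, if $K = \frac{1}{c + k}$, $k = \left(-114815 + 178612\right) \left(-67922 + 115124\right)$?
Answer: $\frac{108466842771802054}{977178763707005} \approx 111.0$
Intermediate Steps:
$c = - \frac{1}{324499}$ ($c = \frac{1}{-324499} = - \frac{1}{324499} \approx -3.0817 \cdot 10^{-6}$)
$k = 3011345994$ ($k = 63797 \cdot 47202 = 3011345994$)
$K = \frac{324499}{977178763707005}$ ($K = \frac{1}{- \frac{1}{324499} + 3011345994} = \frac{1}{\frac{977178763707005}{324499}} = \frac{324499}{977178763707005} \approx 3.3208 \cdot 10^{-10}$)
$d{\left(L,A \right)} = 83 + L$
$K - d{\left(-194,78 \right)} = \frac{324499}{977178763707005} - \left(83 - 194\right) = \frac{324499}{977178763707005} - -111 = \frac{324499}{977178763707005} + 111 = \frac{108466842771802054}{977178763707005}$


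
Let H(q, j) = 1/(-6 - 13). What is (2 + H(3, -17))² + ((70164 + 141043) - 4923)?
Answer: 74469893/361 ≈ 2.0629e+5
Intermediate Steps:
H(q, j) = -1/19 (H(q, j) = 1/(-19) = -1/19)
(2 + H(3, -17))² + ((70164 + 141043) - 4923) = (2 - 1/19)² + ((70164 + 141043) - 4923) = (37/19)² + (211207 - 4923) = 1369/361 + 206284 = 74469893/361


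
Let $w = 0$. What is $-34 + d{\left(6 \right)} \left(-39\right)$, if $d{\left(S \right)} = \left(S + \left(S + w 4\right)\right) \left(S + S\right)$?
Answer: $-5650$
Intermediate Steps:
$d{\left(S \right)} = 4 S^{2}$ ($d{\left(S \right)} = \left(S + \left(S + 0 \cdot 4\right)\right) \left(S + S\right) = \left(S + \left(S + 0\right)\right) 2 S = \left(S + S\right) 2 S = 2 S 2 S = 4 S^{2}$)
$-34 + d{\left(6 \right)} \left(-39\right) = -34 + 4 \cdot 6^{2} \left(-39\right) = -34 + 4 \cdot 36 \left(-39\right) = -34 + 144 \left(-39\right) = -34 - 5616 = -5650$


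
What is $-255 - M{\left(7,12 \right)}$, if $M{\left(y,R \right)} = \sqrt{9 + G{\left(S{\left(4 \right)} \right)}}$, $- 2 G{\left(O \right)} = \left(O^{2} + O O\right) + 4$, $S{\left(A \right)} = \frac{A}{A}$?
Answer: $-255 - \sqrt{6} \approx -257.45$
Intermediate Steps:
$S{\left(A \right)} = 1$
$G{\left(O \right)} = -2 - O^{2}$ ($G{\left(O \right)} = - \frac{\left(O^{2} + O O\right) + 4}{2} = - \frac{\left(O^{2} + O^{2}\right) + 4}{2} = - \frac{2 O^{2} + 4}{2} = - \frac{4 + 2 O^{2}}{2} = -2 - O^{2}$)
$M{\left(y,R \right)} = \sqrt{6}$ ($M{\left(y,R \right)} = \sqrt{9 - 3} = \sqrt{6}$)
$-255 - M{\left(7,12 \right)} = -255 - \sqrt{6}$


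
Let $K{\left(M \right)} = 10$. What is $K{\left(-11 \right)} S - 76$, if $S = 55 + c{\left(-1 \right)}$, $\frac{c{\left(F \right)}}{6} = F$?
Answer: $414$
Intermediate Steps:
$c{\left(F \right)} = 6 F$
$S = 49$ ($S = 55 + 6 \left(-1\right) = 55 - 6 = 49$)
$K{\left(-11 \right)} S - 76 = 10 \cdot 49 - 76 = 490 - 76 = 414$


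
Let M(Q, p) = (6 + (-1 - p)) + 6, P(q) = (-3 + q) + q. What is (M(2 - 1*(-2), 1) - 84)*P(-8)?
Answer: 1406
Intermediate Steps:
P(q) = -3 + 2*q
M(Q, p) = 11 - p (M(Q, p) = (5 - p) + 6 = 11 - p)
(M(2 - 1*(-2), 1) - 84)*P(-8) = ((11 - 1*1) - 84)*(-3 + 2*(-8)) = ((11 - 1) - 84)*(-3 - 16) = (10 - 84)*(-19) = -74*(-19) = 1406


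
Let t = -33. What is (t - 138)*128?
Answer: -21888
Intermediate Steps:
(t - 138)*128 = (-33 - 138)*128 = -171*128 = -21888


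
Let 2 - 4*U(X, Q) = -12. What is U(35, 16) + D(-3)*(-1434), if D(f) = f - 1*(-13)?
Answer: -28673/2 ≈ -14337.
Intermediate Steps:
D(f) = 13 + f (D(f) = f + 13 = 13 + f)
U(X, Q) = 7/2 (U(X, Q) = ½ - ¼*(-12) = ½ + 3 = 7/2)
U(35, 16) + D(-3)*(-1434) = 7/2 + (13 - 3)*(-1434) = 7/2 + 10*(-1434) = 7/2 - 14340 = -28673/2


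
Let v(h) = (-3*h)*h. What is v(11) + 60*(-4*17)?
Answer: -4443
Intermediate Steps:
v(h) = -3*h**2
v(11) + 60*(-4*17) = -3*11**2 + 60*(-4*17) = -3*121 + 60*(-68) = -363 - 4080 = -4443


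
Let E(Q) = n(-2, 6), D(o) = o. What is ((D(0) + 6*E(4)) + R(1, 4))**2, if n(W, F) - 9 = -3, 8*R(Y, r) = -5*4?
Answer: 4489/4 ≈ 1122.3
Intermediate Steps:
R(Y, r) = -5/2 (R(Y, r) = (-5*4)/8 = (1/8)*(-20) = -5/2)
n(W, F) = 6 (n(W, F) = 9 - 3 = 6)
E(Q) = 6
((D(0) + 6*E(4)) + R(1, 4))**2 = ((0 + 6*6) - 5/2)**2 = ((0 + 36) - 5/2)**2 = (36 - 5/2)**2 = (67/2)**2 = 4489/4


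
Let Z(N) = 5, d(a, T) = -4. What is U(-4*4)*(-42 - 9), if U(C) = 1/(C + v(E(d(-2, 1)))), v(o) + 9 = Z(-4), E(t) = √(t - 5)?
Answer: 51/20 ≈ 2.5500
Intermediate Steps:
E(t) = √(-5 + t)
v(o) = -4 (v(o) = -9 + 5 = -4)
U(C) = 1/(-4 + C) (U(C) = 1/(C - 4) = 1/(-4 + C))
U(-4*4)*(-42 - 9) = (-42 - 9)/(-4 - 4*4) = -51/(-4 - 16) = -51/(-20) = -1/20*(-51) = 51/20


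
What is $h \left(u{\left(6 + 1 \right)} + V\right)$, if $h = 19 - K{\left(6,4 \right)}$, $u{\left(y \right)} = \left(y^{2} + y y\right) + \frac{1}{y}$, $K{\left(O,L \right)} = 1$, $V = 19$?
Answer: $\frac{14760}{7} \approx 2108.6$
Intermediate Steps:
$u{\left(y \right)} = \frac{1}{y} + 2 y^{2}$ ($u{\left(y \right)} = \left(y^{2} + y^{2}\right) + \frac{1}{y} = 2 y^{2} + \frac{1}{y} = \frac{1}{y} + 2 y^{2}$)
$h = 18$ ($h = 19 - 1 = 18$)
$h \left(u{\left(6 + 1 \right)} + V\right) = 18 \left(\frac{1 + 2 \left(6 + 1\right)^{3}}{6 + 1} + 19\right) = 18 \left(\frac{1 + 2 \cdot 7^{3}}{7} + 19\right) = 18 \left(\frac{1 + 2 \cdot 343}{7} + 19\right) = 18 \left(\frac{1 + 686}{7} + 19\right) = 18 \left(\frac{1}{7} \cdot 687 + 19\right) = 18 \left(\frac{687}{7} + 19\right) = 18 \cdot \frac{820}{7} = \frac{14760}{7}$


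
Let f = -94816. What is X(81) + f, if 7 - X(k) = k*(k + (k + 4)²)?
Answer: -686595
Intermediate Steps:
X(k) = 7 - k*(k + (4 + k)²) (X(k) = 7 - k*(k + (k + 4)²) = 7 - k*(k + (4 + k)²))
X(81) + f = (7 - 1*81² - 1*81*(4 + 81)²) - 94816 = (7 - 1*6561 - 1*81*85²) - 94816 = (7 - 6561 - 1*81*7225) - 94816 = (7 - 6561 - 585225) - 94816 = -591779 - 94816 = -686595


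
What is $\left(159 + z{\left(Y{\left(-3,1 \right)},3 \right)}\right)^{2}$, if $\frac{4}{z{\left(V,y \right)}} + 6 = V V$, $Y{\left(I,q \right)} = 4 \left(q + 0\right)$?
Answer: $\frac{635209}{25} \approx 25408.0$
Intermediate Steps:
$Y{\left(I,q \right)} = 4 q$
$z{\left(V,y \right)} = \frac{4}{-6 + V^{2}}$ ($z{\left(V,y \right)} = \frac{4}{-6 + V V} = \frac{4}{-6 + V^{2}}$)
$\left(159 + z{\left(Y{\left(-3,1 \right)},3 \right)}\right)^{2} = \left(159 + \frac{4}{-6 + \left(4 \cdot 1\right)^{2}}\right)^{2} = \left(159 + \frac{4}{-6 + 4^{2}}\right)^{2} = \left(159 + \frac{4}{-6 + 16}\right)^{2} = \left(159 + \frac{4}{10}\right)^{2} = \left(159 + 4 \cdot \frac{1}{10}\right)^{2} = \left(159 + \frac{2}{5}\right)^{2} = \left(\frac{797}{5}\right)^{2} = \frac{635209}{25}$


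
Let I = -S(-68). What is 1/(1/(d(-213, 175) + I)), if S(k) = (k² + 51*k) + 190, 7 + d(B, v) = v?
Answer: -1178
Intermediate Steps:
d(B, v) = -7 + v
S(k) = 190 + k² + 51*k
I = -1346 (I = -(190 + (-68)² + 51*(-68)) = -(190 + 4624 - 3468) = -1*1346 = -1346)
1/(1/(d(-213, 175) + I)) = 1/(1/((-7 + 175) - 1346)) = 1/(1/(168 - 1346)) = 1/(1/(-1178)) = 1/(-1/1178) = -1178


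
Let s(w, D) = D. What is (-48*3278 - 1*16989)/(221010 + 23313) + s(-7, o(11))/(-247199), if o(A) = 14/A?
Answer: -158015932153/221453471349 ≈ -0.71354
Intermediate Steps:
(-48*3278 - 1*16989)/(221010 + 23313) + s(-7, o(11))/(-247199) = (-48*3278 - 1*16989)/(221010 + 23313) + (14/11)/(-247199) = (-157344 - 16989)/244323 + (14*(1/11))*(-1/247199) = -174333*1/244323 + (14/11)*(-1/247199) = -58111/81441 - 14/2719189 = -158015932153/221453471349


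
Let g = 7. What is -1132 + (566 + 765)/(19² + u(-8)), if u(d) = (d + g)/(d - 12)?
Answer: -8147552/7221 ≈ -1128.3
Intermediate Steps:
u(d) = (7 + d)/(-12 + d) (u(d) = (d + 7)/(d - 12) = (7 + d)/(-12 + d))
-1132 + (566 + 765)/(19² + u(-8)) = -1132 + (566 + 765)/(19² + (7 - 8)/(-12 - 8)) = -1132 + 1331/(361 - 1/(-20)) = -1132 + 1331/(361 - 1/20*(-1)) = -1132 + 1331/(361 + 1/20) = -1132 + 1331/(7221/20) = -1132 + 1331*(20/7221) = -1132 + 26620/7221 = -8147552/7221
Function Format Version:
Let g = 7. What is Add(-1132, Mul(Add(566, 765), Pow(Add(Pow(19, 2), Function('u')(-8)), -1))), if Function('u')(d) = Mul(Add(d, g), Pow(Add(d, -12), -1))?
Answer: Rational(-8147552, 7221) ≈ -1128.3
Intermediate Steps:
Function('u')(d) = Mul(Pow(Add(-12, d), -1), Add(7, d)) (Function('u')(d) = Mul(Add(d, 7), Pow(Add(d, -12), -1)) = Mul(Add(7, d), Pow(Add(-12, d), -1)) = Mul(Pow(Add(-12, d), -1), Add(7, d)))
Add(-1132, Mul(Add(566, 765), Pow(Add(Pow(19, 2), Function('u')(-8)), -1))) = Add(-1132, Mul(Add(566, 765), Pow(Add(Pow(19, 2), Mul(Pow(Add(-12, -8), -1), Add(7, -8))), -1))) = Add(-1132, Mul(1331, Pow(Add(361, Mul(Pow(-20, -1), -1)), -1))) = Add(-1132, Mul(1331, Pow(Add(361, Mul(Rational(-1, 20), -1)), -1))) = Add(-1132, Mul(1331, Pow(Add(361, Rational(1, 20)), -1))) = Add(-1132, Mul(1331, Pow(Rational(7221, 20), -1))) = Add(-1132, Mul(1331, Rational(20, 7221))) = Add(-1132, Rational(26620, 7221)) = Rational(-8147552, 7221)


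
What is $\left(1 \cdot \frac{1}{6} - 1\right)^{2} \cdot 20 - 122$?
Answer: $- \frac{973}{9} \approx -108.11$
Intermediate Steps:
$\left(1 \cdot \frac{1}{6} - 1\right)^{2} \cdot 20 - 122 = \left(\frac{1}{6} - 1\right)^{2} \cdot 20 - 122 = \left(- \frac{5}{6}\right)^{2} \cdot 20 - 122 = \frac{25}{36} \cdot 20 - 122 = \frac{125}{9} - 122 = - \frac{973}{9}$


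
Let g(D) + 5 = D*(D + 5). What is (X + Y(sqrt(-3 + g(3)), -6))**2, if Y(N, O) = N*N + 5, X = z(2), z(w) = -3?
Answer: 324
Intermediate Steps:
g(D) = -5 + D*(5 + D) (g(D) = -5 + D*(D + 5) = -5 + D*(5 + D))
X = -3
Y(N, O) = 5 + N**2 (Y(N, O) = N**2 + 5 = 5 + N**2)
(X + Y(sqrt(-3 + g(3)), -6))**2 = (-3 + (5 + (sqrt(-3 + (-5 + 3**2 + 5*3)))**2))**2 = (-3 + (5 + (sqrt(-3 + (-5 + 9 + 15)))**2))**2 = (-3 + (5 + (sqrt(-3 + 19))**2))**2 = (-3 + (5 + (sqrt(16))**2))**2 = (-3 + (5 + 4**2))**2 = (-3 + (5 + 16))**2 = (-3 + 21)**2 = 18**2 = 324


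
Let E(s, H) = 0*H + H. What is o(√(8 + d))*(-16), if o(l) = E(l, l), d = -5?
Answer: -16*√3 ≈ -27.713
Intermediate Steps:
E(s, H) = H (E(s, H) = 0 + H = H)
o(l) = l
o(√(8 + d))*(-16) = √(8 - 5)*(-16) = √3*(-16) = -16*√3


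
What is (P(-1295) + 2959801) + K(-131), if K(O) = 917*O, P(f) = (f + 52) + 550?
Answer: 2838981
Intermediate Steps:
P(f) = 602 + f (P(f) = (52 + f) + 550 = 602 + f)
(P(-1295) + 2959801) + K(-131) = ((602 - 1295) + 2959801) + 917*(-131) = (-693 + 2959801) - 120127 = 2959108 - 120127 = 2838981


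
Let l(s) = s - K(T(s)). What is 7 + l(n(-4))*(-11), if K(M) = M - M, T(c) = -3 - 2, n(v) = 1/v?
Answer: 39/4 ≈ 9.7500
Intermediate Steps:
T(c) = -5
K(M) = 0
l(s) = s (l(s) = s - 1*0 = s + 0 = s)
7 + l(n(-4))*(-11) = 7 - 11/(-4) = 7 - ¼*(-11) = 7 + 11/4 = 39/4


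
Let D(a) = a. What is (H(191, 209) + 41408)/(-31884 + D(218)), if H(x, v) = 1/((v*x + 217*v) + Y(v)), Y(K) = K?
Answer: -3539597249/2706841346 ≈ -1.3076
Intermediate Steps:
H(x, v) = 1/(218*v + v*x) (H(x, v) = 1/((v*x + 217*v) + v) = 1/((217*v + v*x) + v) = 1/(218*v + v*x))
(H(191, 209) + 41408)/(-31884 + D(218)) = (1/(209*(218 + 191)) + 41408)/(-31884 + 218) = ((1/209)/409 + 41408)/(-31666) = ((1/209)*(1/409) + 41408)*(-1/31666) = (1/85481 + 41408)*(-1/31666) = (3539597249/85481)*(-1/31666) = -3539597249/2706841346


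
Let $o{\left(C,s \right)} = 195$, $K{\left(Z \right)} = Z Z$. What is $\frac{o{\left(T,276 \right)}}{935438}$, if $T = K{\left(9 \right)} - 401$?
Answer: $\frac{195}{935438} \approx 0.00020846$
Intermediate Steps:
$K{\left(Z \right)} = Z^{2}$
$T = -320$ ($T = 9^{2} - 401 = 81 - 401 = -320$)
$\frac{o{\left(T,276 \right)}}{935438} = \frac{195}{935438}$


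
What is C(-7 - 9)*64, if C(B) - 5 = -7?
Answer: -128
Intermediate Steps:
C(B) = -2 (C(B) = 5 - 7 = -2)
C(-7 - 9)*64 = -2*64 = -128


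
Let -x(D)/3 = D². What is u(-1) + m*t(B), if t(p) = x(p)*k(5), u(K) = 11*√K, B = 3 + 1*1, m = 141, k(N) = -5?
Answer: 33840 + 11*I ≈ 33840.0 + 11.0*I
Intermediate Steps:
x(D) = -3*D²
B = 4 (B = 3 + 1 = 4)
t(p) = 15*p² (t(p) = -3*p²*(-5) = 15*p²)
u(-1) + m*t(B) = 11*√(-1) + 141*(15*4²) = 11*I + 141*(15*16) = 11*I + 141*240 = 11*I + 33840 = 33840 + 11*I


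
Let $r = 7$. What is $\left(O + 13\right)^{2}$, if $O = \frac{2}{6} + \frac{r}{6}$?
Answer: $\frac{841}{4} \approx 210.25$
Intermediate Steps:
$O = \frac{3}{2}$ ($O = \frac{2}{6} + \frac{7}{6} = 2 \cdot \frac{1}{6} + 7 \cdot \frac{1}{6} = \frac{1}{3} + \frac{7}{6} = \frac{3}{2} \approx 1.5$)
$\left(O + 13\right)^{2} = \left(\frac{3}{2} + 13\right)^{2} = \left(\frac{29}{2}\right)^{2} = \frac{841}{4}$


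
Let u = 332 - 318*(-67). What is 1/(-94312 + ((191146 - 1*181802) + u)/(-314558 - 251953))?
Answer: -566511/53428816414 ≈ -1.0603e-5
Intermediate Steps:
u = 21638 (u = 332 + 21306 = 21638)
1/(-94312 + ((191146 - 1*181802) + u)/(-314558 - 251953)) = 1/(-94312 + ((191146 - 1*181802) + 21638)/(-314558 - 251953)) = 1/(-94312 + ((191146 - 181802) + 21638)/(-566511)) = 1/(-94312 + (9344 + 21638)*(-1/566511)) = 1/(-94312 + 30982*(-1/566511)) = 1/(-94312 - 30982/566511) = 1/(-53428816414/566511) = -566511/53428816414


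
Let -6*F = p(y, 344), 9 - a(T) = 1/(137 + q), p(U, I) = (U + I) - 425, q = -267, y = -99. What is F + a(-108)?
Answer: 5071/130 ≈ 39.008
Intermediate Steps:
p(U, I) = -425 + I + U (p(U, I) = (I + U) - 425 = -425 + I + U)
a(T) = 1171/130 (a(T) = 9 - 1/(137 - 267) = 9 - 1/(-130) = 9 - 1*(-1/130) = 9 + 1/130 = 1171/130)
F = 30 (F = -(-425 + 344 - 99)/6 = -⅙*(-180) = 30)
F + a(-108) = 30 + 1171/130 = 5071/130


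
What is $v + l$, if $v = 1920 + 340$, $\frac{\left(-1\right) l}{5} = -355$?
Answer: $4035$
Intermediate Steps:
$l = 1775$ ($l = \left(-5\right) \left(-355\right) = 1775$)
$v = 2260$
$v + l = 2260 + 1775 = 4035$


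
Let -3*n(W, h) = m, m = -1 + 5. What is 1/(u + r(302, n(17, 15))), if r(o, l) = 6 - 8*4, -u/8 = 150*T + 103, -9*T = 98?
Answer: 3/36650 ≈ 8.1855e-5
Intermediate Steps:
T = -98/9 (T = -1/9*98 = -98/9 ≈ -10.889)
u = 36728/3 (u = -8*(150*(-98/9) + 103) = -8*(-4900/3 + 103) = -8*(-4591/3) = 36728/3 ≈ 12243.)
m = 4
n(W, h) = -4/3 (n(W, h) = -1/3*4 = -4/3)
r(o, l) = -26 (r(o, l) = 6 - 32 = -26)
1/(u + r(302, n(17, 15))) = 1/(36728/3 - 26) = 1/(36650/3) = 3/36650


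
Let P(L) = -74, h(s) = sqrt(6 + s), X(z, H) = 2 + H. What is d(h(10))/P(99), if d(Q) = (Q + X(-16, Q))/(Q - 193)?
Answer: 5/6993 ≈ 0.00071500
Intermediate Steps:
d(Q) = (2 + 2*Q)/(-193 + Q) (d(Q) = (Q + (2 + Q))/(Q - 193) = (2 + 2*Q)/(-193 + Q))
d(h(10))/P(99) = (2*(1 + sqrt(6 + 10))/(-193 + sqrt(6 + 10)))/(-74) = (2*(1 + sqrt(16))/(-193 + sqrt(16)))*(-1/74) = (2*(1 + 4)/(-193 + 4))*(-1/74) = (2*5/(-189))*(-1/74) = (2*(-1/189)*5)*(-1/74) = -10/189*(-1/74) = 5/6993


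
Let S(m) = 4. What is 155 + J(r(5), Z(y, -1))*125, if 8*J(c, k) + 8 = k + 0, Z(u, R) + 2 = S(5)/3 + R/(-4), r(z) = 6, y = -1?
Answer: 2255/96 ≈ 23.490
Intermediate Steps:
Z(u, R) = -2/3 - R/4 (Z(u, R) = -2 + (4/3 + R/(-4)) = -2 + (4*(1/3) + R*(-1/4)) = -2 + (4/3 - R/4) = -2/3 - R/4)
J(c, k) = -1 + k/8 (J(c, k) = -1 + (k + 0)/8 = -1 + k/8)
155 + J(r(5), Z(y, -1))*125 = 155 + (-1 + (-2/3 - 1/4*(-1))/8)*125 = 155 + (-1 + (-2/3 + 1/4)/8)*125 = 155 + (-1 + (1/8)*(-5/12))*125 = 155 + (-1 - 5/96)*125 = 155 - 101/96*125 = 155 - 12625/96 = 2255/96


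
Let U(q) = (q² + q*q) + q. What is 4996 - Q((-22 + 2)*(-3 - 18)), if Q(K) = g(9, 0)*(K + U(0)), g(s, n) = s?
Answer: 1216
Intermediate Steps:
U(q) = q + 2*q² (U(q) = (q² + q²) + q = 2*q² + q = q + 2*q²)
Q(K) = 9*K (Q(K) = 9*(K + 0*(1 + 2*0)) = 9*(K + 0*(1 + 0)) = 9*(K + 0*1) = 9*(K + 0) = 9*K)
4996 - Q((-22 + 2)*(-3 - 18)) = 4996 - 9*(-22 + 2)*(-3 - 18) = 4996 - 9*(-20*(-21)) = 4996 - 9*420 = 4996 - 1*3780 = 4996 - 3780 = 1216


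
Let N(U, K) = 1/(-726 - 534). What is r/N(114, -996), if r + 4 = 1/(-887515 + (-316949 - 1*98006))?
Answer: 656445006/130247 ≈ 5040.0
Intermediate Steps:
N(U, K) = -1/1260 (N(U, K) = 1/(-1260) = -1/1260)
r = -5209881/1302470 (r = -4 + 1/(-887515 + (-316949 - 1*98006)) = -4 + 1/(-887515 + (-316949 - 98006)) = -4 + 1/(-887515 - 414955) = -4 + 1/(-1302470) = -4 - 1/1302470 = -5209881/1302470 ≈ -4.0000)
r/N(114, -996) = -5209881/(1302470*(-1/1260)) = -5209881/1302470*(-1260) = 656445006/130247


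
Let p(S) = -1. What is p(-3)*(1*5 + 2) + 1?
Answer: -6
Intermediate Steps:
p(-3)*(1*5 + 2) + 1 = -(1*5 + 2) + 1 = -(5 + 2) + 1 = -1*7 + 1 = -7 + 1 = -6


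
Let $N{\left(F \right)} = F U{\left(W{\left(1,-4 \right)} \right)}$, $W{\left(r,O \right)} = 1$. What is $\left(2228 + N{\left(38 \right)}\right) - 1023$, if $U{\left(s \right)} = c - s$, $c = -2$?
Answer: $1091$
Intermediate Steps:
$U{\left(s \right)} = -2 - s$
$N{\left(F \right)} = - 3 F$ ($N{\left(F \right)} = F \left(-2 - 1\right) = F \left(-3\right) = - 3 F$)
$\left(2228 + N{\left(38 \right)}\right) - 1023 = \left(2228 - 114\right) - 1023 = 2114 - 1023 = 1091$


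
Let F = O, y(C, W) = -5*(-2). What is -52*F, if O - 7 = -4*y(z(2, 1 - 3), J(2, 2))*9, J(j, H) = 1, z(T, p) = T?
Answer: 18356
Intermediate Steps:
y(C, W) = 10
O = -353 (O = 7 - 4*10*9 = 7 - 40*9 = 7 - 360 = -353)
F = -353
-52*F = -52*(-353) = 18356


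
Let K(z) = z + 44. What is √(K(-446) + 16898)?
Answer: 4*√1031 ≈ 128.44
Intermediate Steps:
K(z) = 44 + z
√(K(-446) + 16898) = √((44 - 446) + 16898) = √(-402 + 16898) = √16496 = 4*√1031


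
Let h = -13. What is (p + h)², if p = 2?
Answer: 121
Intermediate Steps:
(p + h)² = (2 - 13)² = (-11)² = 121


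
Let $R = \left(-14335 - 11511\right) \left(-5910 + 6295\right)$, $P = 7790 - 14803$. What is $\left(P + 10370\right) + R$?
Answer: $-9947353$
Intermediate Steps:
$P = -7013$
$R = -9950710$ ($R = \left(-25846\right) 385 = -9950710$)
$\left(P + 10370\right) + R = \left(-7013 + 10370\right) - 9950710 = 3357 - 9950710 = -9947353$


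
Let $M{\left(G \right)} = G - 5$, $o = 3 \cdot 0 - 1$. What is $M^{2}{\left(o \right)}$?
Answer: $36$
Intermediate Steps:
$o = -1$ ($o = 0 - 1 = -1$)
$M{\left(G \right)} = -5 + G$ ($M{\left(G \right)} = G - 5 = -5 + G$)
$M^{2}{\left(o \right)} = \left(-5 - 1\right)^{2} = \left(-6\right)^{2} = 36$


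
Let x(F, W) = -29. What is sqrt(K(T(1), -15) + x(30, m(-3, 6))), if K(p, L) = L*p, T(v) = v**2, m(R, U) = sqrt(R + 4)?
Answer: 2*I*sqrt(11) ≈ 6.6332*I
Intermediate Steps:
m(R, U) = sqrt(4 + R)
sqrt(K(T(1), -15) + x(30, m(-3, 6))) = sqrt(-15*1**2 - 29) = sqrt(-15*1 - 29) = sqrt(-15 - 29) = sqrt(-44) = 2*I*sqrt(11)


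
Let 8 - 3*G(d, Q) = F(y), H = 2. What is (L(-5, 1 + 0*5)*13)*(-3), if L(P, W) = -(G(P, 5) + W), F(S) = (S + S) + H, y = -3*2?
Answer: 273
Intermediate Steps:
y = -6
F(S) = 2 + 2*S (F(S) = (S + S) + 2 = 2*S + 2 = 2 + 2*S)
G(d, Q) = 6 (G(d, Q) = 8/3 - (2 + 2*(-6))/3 = 8/3 - (2 - 12)/3 = 8/3 - 1/3*(-10) = 8/3 + 10/3 = 6)
L(P, W) = -6 - W (L(P, W) = -(6 + W) = -6 - W)
(L(-5, 1 + 0*5)*13)*(-3) = ((-6 - (1 + 0*5))*13)*(-3) = ((-6 - (1 + 0))*13)*(-3) = ((-6 - 1*1)*13)*(-3) = ((-6 - 1)*13)*(-3) = -7*13*(-3) = -91*(-3) = 273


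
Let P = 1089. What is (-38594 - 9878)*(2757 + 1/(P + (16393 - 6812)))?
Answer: -712955041076/5335 ≈ -1.3364e+8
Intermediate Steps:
(-38594 - 9878)*(2757 + 1/(P + (16393 - 6812))) = (-38594 - 9878)*(2757 + 1/(1089 + (16393 - 6812))) = -48472*(2757 + 1/(1089 + 9581)) = -48472*(2757 + 1/10670) = -48472*29417191/10670 = -712955041076/5335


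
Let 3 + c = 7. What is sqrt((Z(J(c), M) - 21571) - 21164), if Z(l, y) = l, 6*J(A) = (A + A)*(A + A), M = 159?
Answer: I*sqrt(384519)/3 ≈ 206.7*I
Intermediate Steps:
c = 4 (c = -3 + 7 = 4)
J(A) = 2*A**2/3 (J(A) = ((A + A)*(A + A))/6 = ((2*A)*(2*A))/6 = (4*A**2)/6 = 2*A**2/3)
sqrt((Z(J(c), M) - 21571) - 21164) = sqrt(((2/3)*4**2 - 21571) - 21164) = sqrt(((2/3)*16 - 21571) - 21164) = sqrt((32/3 - 21571) - 21164) = sqrt(-64681/3 - 21164) = sqrt(-128173/3) = I*sqrt(384519)/3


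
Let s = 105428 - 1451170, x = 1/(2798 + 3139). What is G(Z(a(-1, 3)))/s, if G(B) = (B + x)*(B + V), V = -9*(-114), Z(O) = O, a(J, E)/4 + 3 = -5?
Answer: 94421551/3994835127 ≈ 0.023636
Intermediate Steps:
a(J, E) = -32 (a(J, E) = -12 + 4*(-5) = -12 - 20 = -32)
V = 1026
x = 1/5937 ≈ 0.00016844
G(B) = (1026 + B)*(1/5937 + B) (G(B) = (B + 1/5937)*(B + 1026) = (1/5937 + B)*(1026 + B) = (1026 + B)*(1/5937 + B))
s = -1345742
G(Z(a(-1, 3)))/s = (342/1979 + (-32)**2 + (6091363/5937)*(-32))/(-1345742) = (342/1979 + 1024 - 194923616/5937)*(-1/1345742) = -188843102/5937*(-1/1345742) = 94421551/3994835127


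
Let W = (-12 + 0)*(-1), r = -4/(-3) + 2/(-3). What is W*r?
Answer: 8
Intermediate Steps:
r = ⅔ (r = -4*(-⅓) + 2*(-⅓) = 4/3 - ⅔ = ⅔ ≈ 0.66667)
W = 12 (W = -12*(-1) = 12)
W*r = 12*(⅔) = 8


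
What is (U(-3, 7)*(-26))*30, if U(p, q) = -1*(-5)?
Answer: -3900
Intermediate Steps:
U(p, q) = 5
(U(-3, 7)*(-26))*30 = (5*(-26))*30 = -130*30 = -3900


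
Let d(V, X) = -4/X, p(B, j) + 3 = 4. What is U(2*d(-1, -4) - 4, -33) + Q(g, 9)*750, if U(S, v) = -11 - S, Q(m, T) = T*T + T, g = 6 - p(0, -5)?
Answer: 67491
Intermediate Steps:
p(B, j) = 1 (p(B, j) = -3 + 4 = 1)
g = 5 (g = 6 - 1*1 = 6 - 1 = 5)
Q(m, T) = T + T² (Q(m, T) = T² + T = T + T²)
U(2*d(-1, -4) - 4, -33) + Q(g, 9)*750 = (-11 - (2*(-4/(-4)) - 4)) + (9*(1 + 9))*750 = (-11 - (2*(-4*(-¼)) - 4)) + (9*10)*750 = (-11 - (2*1 - 4)) + 90*750 = (-11 - (2 - 4)) + 67500 = (-11 - 1*(-2)) + 67500 = (-11 + 2) + 67500 = -9 + 67500 = 67491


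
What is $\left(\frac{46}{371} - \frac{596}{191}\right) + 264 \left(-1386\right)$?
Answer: $- \frac{25928535674}{70861} \approx -3.6591 \cdot 10^{5}$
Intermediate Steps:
$\left(\frac{46}{371} - \frac{596}{191}\right) + 264 \left(-1386\right) = \left(46 \cdot \frac{1}{371} - \frac{596}{191}\right) - 365904 = \left(\frac{46}{371} - \frac{596}{191}\right) - 365904 = - \frac{212330}{70861} - 365904 = - \frac{25928535674}{70861}$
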